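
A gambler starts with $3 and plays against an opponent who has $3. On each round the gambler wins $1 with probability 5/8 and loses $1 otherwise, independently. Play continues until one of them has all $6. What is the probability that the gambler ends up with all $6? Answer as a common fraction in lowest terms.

Let r = q/p = (3/8)/(5/8) = 3/5. The recurrence P(i) = p·P(i+1) + q·P(i−1) with P(0)=0, P(6)=1 gives P(i) = (1 − r^i)/(1 − r^6).
P(3) = (1 − (3/5)^3) / (1 − (3/5)^6) = 125/152.

125/152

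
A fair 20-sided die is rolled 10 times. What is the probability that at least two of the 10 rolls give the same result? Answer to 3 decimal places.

P(all 10 different) = 20/20 · 19/20 · ··· · 11/20 ≈ 0.065.
P(at least two equal) = 1 − 0.065 = 0.935.

0.935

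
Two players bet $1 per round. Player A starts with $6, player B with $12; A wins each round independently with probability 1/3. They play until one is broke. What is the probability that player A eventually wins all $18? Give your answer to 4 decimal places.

0.0002

Let r = q/p = (2/3)/(1/3) = 2. The recurrence P(i) = p·P(i+1) + q·P(i−1) with P(0)=0, P(18)=1 gives P(i) = (1 − r^i)/(1 − r^18).
P(6) = (1 − (2)^6) / (1 − (2)^18) = 1/4161 ≈ 0.0002.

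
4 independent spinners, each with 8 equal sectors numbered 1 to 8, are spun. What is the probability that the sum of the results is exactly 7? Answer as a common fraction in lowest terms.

There are 8^4 = 4096 equally likely outcomes.
The number of ordered 4-tuples from {1,…,8} summing to 7 is 20.
P(sum = 7) = 20/4096 = 5/1024.

5/1024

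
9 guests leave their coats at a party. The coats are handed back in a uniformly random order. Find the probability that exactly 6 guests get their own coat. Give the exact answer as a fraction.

Choose which 6 of the 9 are fixed: C(9,6) = 84 ways.
The remaining 3 must have no fixed point: D(3) = 2.
P = 84·2/362880 = 1/2160.

1/2160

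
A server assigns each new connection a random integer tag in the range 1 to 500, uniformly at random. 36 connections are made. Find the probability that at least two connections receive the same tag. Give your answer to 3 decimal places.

0.725

It's easier to compute the probability that all 36 are distinct.
P(all distinct) = 500/500 · 499/500 · ··· · 465/500 ≈ 0.275.
So the probability of at least one match is 1 − 0.275 = 0.725.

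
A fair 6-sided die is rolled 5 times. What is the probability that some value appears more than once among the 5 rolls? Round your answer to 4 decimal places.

0.9074

P(all 5 different) = 6/6 · 5/6 · ··· · 2/6 ≈ 0.0926.
P(at least two equal) = 1 − 0.0926 = 0.9074.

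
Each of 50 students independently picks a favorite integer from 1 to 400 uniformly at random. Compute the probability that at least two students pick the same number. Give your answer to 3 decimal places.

It's easier to compute the probability that all 50 are distinct.
P(all distinct) = 400/400 · 399/400 · ··· · 351/400 ≈ 0.041.
So the probability of at least one match is 1 − 0.041 = 0.959.

0.959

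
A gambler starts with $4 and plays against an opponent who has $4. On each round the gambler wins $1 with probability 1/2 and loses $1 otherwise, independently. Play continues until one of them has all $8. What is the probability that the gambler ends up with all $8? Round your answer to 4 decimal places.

0.5000

With a fair step, P(i) = ½P(i−1) + ½P(i+1) with P(0)=0, P(8)=1 has the linear solution P(i) = i/8.
P(4) = 4/8 = 1/2 ≈ 0.5000.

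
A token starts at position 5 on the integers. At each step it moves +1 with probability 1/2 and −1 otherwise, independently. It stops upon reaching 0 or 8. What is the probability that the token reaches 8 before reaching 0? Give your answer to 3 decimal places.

With a fair step, P(i) = ½P(i−1) + ½P(i+1) with P(0)=0, P(8)=1 has the linear solution P(i) = i/8.
P(5) = 5/8 ≈ 0.625.

0.625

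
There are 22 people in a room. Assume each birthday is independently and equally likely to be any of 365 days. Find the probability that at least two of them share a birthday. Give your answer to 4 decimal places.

0.4757

It's easier to compute the probability that all 22 are distinct.
P(all distinct) = 365/365 · 364/365 · ··· · 344/365 ≈ 0.5243.
So the probability of at least one match is 1 − 0.5243 = 0.4757.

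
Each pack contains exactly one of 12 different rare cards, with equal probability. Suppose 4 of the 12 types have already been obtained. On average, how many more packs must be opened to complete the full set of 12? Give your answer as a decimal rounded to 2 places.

Starting from 4 distinct types, each trial gives a new one with probability (12−i)/12 when i types are held, so the wait for the next new type is 12/(12−i).
E = 12/8 + 12/7 + 12/6 + 12/5 + 12/4 + 12/3 + 12/2 + 12/1 = 2283/70 ≈ 32.61.

32.61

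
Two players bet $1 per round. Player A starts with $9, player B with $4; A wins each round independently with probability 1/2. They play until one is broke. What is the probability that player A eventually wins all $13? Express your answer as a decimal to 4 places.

With a fair step, P(i) = ½P(i−1) + ½P(i+1) with P(0)=0, P(13)=1 has the linear solution P(i) = i/13.
P(9) = 9/13 ≈ 0.6923.

0.6923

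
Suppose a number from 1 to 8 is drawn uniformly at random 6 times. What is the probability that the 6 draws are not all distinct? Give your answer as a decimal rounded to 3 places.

P(all 6 different) = 8/8 · 7/8 · ··· · 3/8 ≈ 0.077.
P(at least two equal) = 1 − 0.077 = 0.923.

0.923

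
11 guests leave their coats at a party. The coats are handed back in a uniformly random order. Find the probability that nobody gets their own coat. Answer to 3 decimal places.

This is the derangement probability: permutations of 11 with no fixed point.
D(11) = 11! · (1 − 1/1! + 1/2! − ··· + (−1)^11/11!) = 14684570.
P = 14684570/39916800 = 1468457/3991680 ≈ 0.368.

0.368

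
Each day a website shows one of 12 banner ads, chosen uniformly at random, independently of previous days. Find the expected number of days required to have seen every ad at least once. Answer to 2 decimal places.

37.24

After i distinct types are collected, each trial gives a new one with probability (12−i)/12, so the expected wait for the next new type is 12/(12−i).
E = 12/12 + 12/11 + 12/10 + 12/9 + 12/8 + 12/7 + 12/6 + 12/5 + 12/4 + 12/3 + 12/2 + 12/1 = 86021/2310 ≈ 37.24.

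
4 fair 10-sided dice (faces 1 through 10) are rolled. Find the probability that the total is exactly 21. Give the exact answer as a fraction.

There are 10^4 = 10000 equally likely outcomes.
The number of ordered 4-tuples from {1,…,10} summing to 21 is 660.
P(sum = 21) = 660/10000 = 33/500.

33/500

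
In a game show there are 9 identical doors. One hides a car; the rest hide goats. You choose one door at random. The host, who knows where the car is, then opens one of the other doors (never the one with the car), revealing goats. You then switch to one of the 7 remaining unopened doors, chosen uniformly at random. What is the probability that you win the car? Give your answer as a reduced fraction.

Your original door holds the car with probability 1/9, so the other 8 collectively hold it with probability 8/9.
The host can always find an empty door to open, so this doesn't change that 8/9; it is now spread over the 7 remaining unopened doors.
P(win by switching) = (8/9) · (1/7) = 8/63.

8/63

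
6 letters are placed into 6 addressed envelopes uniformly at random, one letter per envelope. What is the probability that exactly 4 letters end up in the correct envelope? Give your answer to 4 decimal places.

Choose which 4 of the 6 are fixed: C(6,4) = 15 ways.
The remaining 2 must have no fixed point: D(2) = 1.
P = 15·1/720 = 1/48 ≈ 0.0208.

0.0208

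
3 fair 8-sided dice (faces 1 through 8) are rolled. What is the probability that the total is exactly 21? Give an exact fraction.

There are 8^3 = 512 equally likely outcomes.
The number of ordered 3-tuples from {1,…,8} summing to 21 is 10.
P(sum = 21) = 10/512 = 5/256.

5/256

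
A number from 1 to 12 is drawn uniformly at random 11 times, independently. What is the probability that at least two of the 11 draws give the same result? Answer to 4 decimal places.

0.9994

P(all 11 different) = 12/12 · 11/12 · ··· · 2/12 ≈ 0.0006.
P(at least two equal) = 1 − 0.0006 = 0.9994.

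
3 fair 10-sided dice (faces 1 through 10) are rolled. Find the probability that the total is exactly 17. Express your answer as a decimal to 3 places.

0.075

There are 10^3 = 1000 equally likely outcomes.
The number of ordered 3-tuples from {1,…,10} summing to 17 is 75.
P(sum = 17) = 75/1000 = 3/40 ≈ 0.075.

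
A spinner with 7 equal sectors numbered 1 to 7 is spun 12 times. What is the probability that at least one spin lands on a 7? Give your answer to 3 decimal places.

0.843

P(no spin lands on a 7) = (6/7)^12 ≈ 0.157.
P(at least one) = 1 − 0.157 = 0.843.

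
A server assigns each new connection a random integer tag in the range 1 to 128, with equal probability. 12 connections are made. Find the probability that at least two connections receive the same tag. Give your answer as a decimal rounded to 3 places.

0.412

It's easier to compute the probability that all 12 are distinct.
P(all distinct) = 128/128 · 127/128 · ··· · 117/128 ≈ 0.588.
So the probability of at least one match is 1 − 0.588 = 0.412.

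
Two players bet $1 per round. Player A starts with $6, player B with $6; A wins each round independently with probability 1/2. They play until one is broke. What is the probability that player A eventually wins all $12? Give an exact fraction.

1/2

With a fair step, P(i) = ½P(i−1) + ½P(i+1) with P(0)=0, P(12)=1 has the linear solution P(i) = i/12.
P(6) = 6/12 = 1/2.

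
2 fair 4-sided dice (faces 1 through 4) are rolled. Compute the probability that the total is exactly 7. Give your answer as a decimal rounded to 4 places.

0.1250

There are 4^2 = 16 equally likely outcomes.
The number of ordered 2-tuples from {1,…,4} summing to 7 is 2.
P(sum = 7) = 2/16 = 1/8 ≈ 0.1250.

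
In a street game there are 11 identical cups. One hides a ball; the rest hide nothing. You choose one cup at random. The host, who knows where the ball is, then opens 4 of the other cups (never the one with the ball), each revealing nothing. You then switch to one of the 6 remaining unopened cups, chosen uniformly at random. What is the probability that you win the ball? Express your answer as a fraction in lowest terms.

5/33

Your original cup holds the ball with probability 1/11, so the other 10 collectively hold it with probability 10/11.
The host can always find 4 empty cups to open, so the reveals don't change that 10/11; it is now spread over the 6 remaining unopened cups.
P(win by switching) = (10/11) · (1/6) = 5/33.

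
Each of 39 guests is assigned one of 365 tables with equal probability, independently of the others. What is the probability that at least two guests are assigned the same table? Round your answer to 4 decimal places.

0.8782

It's easier to compute the probability that all 39 are distinct.
P(all distinct) = 365/365 · 364/365 · ··· · 327/365 ≈ 0.1218.
So the probability of at least one match is 1 − 0.1218 = 0.8782.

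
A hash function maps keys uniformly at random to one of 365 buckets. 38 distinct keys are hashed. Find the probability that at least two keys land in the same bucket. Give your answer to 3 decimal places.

0.864

It's easier to compute the probability that all 38 are distinct.
P(all distinct) = 365/365 · 364/365 · ··· · 328/365 ≈ 0.136.
So the probability of at least one match is 1 − 0.136 = 0.864.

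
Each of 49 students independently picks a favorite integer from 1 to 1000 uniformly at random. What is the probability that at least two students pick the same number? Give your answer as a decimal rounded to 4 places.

It's easier to compute the probability that all 49 are distinct.
P(all distinct) = 1000/1000 · 999/1000 · ··· · 952/1000 ≈ 0.3026.
So the probability of at least one match is 1 − 0.3026 = 0.6974.

0.6974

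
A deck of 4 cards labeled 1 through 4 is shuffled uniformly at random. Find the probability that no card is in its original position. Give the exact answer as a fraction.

This is the derangement probability: permutations of 4 with no fixed point.
D(4) = 4! · (1 − 1/1! + 1/2! − ··· + (−1)^4/4!) = 9.
P = 9/24 = 3/8.

3/8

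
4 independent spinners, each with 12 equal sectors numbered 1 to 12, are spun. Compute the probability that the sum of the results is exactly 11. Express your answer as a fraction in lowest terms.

5/864

There are 12^4 = 20736 equally likely outcomes.
The number of ordered 4-tuples from {1,…,12} summing to 11 is 120.
P(sum = 11) = 120/20736 = 5/864.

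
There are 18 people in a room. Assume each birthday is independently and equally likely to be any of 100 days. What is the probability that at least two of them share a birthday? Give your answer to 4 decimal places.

0.8037

It's easier to compute the probability that all 18 are distinct.
P(all distinct) = 100/100 · 99/100 · ··· · 83/100 ≈ 0.1963.
So the probability of at least one match is 1 − 0.1963 = 0.8037.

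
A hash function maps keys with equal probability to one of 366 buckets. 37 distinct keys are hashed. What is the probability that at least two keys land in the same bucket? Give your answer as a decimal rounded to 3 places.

0.848

It's easier to compute the probability that all 37 are distinct.
P(all distinct) = 366/366 · 365/366 · ··· · 330/366 ≈ 0.152.
So the probability of at least one match is 1 − 0.152 = 0.848.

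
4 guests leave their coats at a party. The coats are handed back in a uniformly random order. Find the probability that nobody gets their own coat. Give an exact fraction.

3/8

This is the derangement probability: permutations of 4 with no fixed point.
D(4) = 4! · (1 − 1/1! + 1/2! − ··· + (−1)^4/4!) = 9.
P = 9/24 = 3/8.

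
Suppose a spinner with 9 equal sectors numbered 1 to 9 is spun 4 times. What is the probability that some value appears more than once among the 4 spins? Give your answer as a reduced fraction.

P(all 4 different) = 9/9 · 8/9 · ··· · 6/9 = 112/243.
P(at least two equal) = 1 − 112/243 = 131/243.

131/243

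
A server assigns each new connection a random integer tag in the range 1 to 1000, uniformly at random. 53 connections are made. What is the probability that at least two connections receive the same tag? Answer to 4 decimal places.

It's easier to compute the probability that all 53 are distinct.
P(all distinct) = 1000/1000 · 999/1000 · ··· · 948/1000 ≈ 0.2459.
So the probability of at least one match is 1 − 0.2459 = 0.7541.

0.7541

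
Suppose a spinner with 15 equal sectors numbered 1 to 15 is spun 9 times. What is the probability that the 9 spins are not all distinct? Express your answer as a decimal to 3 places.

0.953

P(all 9 different) = 15/15 · 14/15 · ··· · 7/15 ≈ 0.047.
P(at least two equal) = 1 − 0.047 = 0.953.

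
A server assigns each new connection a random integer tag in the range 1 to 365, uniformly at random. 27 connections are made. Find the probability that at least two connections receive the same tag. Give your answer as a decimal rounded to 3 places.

It's easier to compute the probability that all 27 are distinct.
P(all distinct) = 365/365 · 364/365 · ··· · 339/365 ≈ 0.373.
So the probability of at least one match is 1 − 0.373 = 0.627.

0.627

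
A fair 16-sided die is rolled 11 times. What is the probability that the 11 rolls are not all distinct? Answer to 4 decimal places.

0.9901

P(all 11 different) = 16/16 · 15/16 · ··· · 6/16 ≈ 0.0099.
P(at least two equal) = 1 − 0.0099 = 0.9901.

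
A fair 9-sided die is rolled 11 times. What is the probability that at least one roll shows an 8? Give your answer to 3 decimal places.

P(no roll shows an 8) = (8/9)^11 ≈ 0.274.
P(at least one) = 1 − 0.274 = 0.726.

0.726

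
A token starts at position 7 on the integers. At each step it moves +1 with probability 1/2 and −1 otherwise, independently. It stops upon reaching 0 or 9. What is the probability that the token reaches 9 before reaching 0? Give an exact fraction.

7/9

With a fair step, P(i) = ½P(i−1) + ½P(i+1) with P(0)=0, P(9)=1 has the linear solution P(i) = i/9.
P(7) = 7/9.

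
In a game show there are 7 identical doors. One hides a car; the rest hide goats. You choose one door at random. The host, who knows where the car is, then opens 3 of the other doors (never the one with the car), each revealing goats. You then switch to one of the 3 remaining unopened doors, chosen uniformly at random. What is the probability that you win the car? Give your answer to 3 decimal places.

Your original door holds the car with probability 1/7, so the other 6 collectively hold it with probability 6/7.
The host can always find 3 empty doors to open, so the reveals don't change that 6/7; it is now spread over the 3 remaining unopened doors.
P(win by switching) = (6/7) · (1/3) = 2/7 ≈ 0.286.

0.286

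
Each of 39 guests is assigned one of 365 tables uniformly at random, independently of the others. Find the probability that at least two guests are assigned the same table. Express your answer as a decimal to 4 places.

It's easier to compute the probability that all 39 are distinct.
P(all distinct) = 365/365 · 364/365 · ··· · 327/365 ≈ 0.1218.
So the probability of at least one match is 1 − 0.1218 = 0.8782.

0.8782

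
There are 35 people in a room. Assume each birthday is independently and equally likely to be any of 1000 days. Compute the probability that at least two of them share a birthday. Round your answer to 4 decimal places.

0.4523

It's easier to compute the probability that all 35 are distinct.
P(all distinct) = 1000/1000 · 999/1000 · ··· · 966/1000 ≈ 0.5477.
So the probability of at least one match is 1 − 0.5477 = 0.4523.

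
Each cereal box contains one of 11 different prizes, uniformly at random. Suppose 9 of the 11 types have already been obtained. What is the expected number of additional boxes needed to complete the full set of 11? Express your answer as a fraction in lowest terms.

Starting from 9 distinct types, each trial gives a new one with probability (11−i)/11 when i types are held, so the wait for the next new type is 11/(11−i).
E = 11/2 + 11/1 = 33/2.

33/2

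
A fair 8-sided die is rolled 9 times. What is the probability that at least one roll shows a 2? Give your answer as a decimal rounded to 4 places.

0.6993

P(no roll shows a 2) = (7/8)^9 ≈ 0.3007.
P(at least one) = 1 − 0.3007 = 0.6993.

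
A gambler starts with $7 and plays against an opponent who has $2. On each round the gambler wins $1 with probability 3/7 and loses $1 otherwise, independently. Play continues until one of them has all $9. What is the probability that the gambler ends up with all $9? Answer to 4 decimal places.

Let r = q/p = (4/7)/(3/7) = 4/3. The recurrence P(i) = p·P(i+1) + q·P(i−1) with P(0)=0, P(9)=1 gives P(i) = (1 − r^i)/(1 − r^9).
P(7) = (1 − (4/3)^7) / (1 − (4/3)^9) = 127773/242461 ≈ 0.5270.

0.5270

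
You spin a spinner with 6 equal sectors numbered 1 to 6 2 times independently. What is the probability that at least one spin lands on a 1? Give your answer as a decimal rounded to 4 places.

0.3056

P(no spin lands on a 1) = (5/6)^2 ≈ 0.6944.
P(at least one) = 1 − 0.6944 = 0.3056.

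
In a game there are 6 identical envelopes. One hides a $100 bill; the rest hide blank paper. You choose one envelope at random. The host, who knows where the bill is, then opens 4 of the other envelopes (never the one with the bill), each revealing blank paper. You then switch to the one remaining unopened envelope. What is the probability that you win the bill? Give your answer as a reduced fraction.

Your original envelope holds the bill with probability 1/6, so the other 5 collectively hold it with probability 5/6.
The host can always find 4 empty envelopes to open, so the reveals don't change that 5/6; it is now spread over the 1 remaining unopened envelope.
P(win by switching) = (5/6) · (1/1) = 5/6.

5/6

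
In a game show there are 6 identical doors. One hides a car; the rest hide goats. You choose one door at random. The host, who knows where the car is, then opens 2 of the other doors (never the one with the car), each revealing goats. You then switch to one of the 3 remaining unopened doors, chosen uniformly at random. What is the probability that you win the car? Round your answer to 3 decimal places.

Your original door holds the car with probability 1/6, so the other 5 collectively hold it with probability 5/6.
The host can always find 2 empty doors to open, so the reveals don't change that 5/6; it is now spread over the 3 remaining unopened doors.
P(win by switching) = (5/6) · (1/3) = 5/18 ≈ 0.278.

0.278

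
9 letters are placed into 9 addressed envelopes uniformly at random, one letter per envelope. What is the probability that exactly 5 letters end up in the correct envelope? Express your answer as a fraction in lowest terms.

Choose which 5 of the 9 are fixed: C(9,5) = 126 ways.
The remaining 4 must have no fixed point: D(4) = 9.
P = 126·9/362880 = 1/320.

1/320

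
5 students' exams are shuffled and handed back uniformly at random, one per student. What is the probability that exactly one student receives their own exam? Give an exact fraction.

Choose which one is fixed: C(5,1) = 5 ways.
The remaining 4 must have no fixed point: D(4) = 9.
P = 5·9/120 = 3/8.

3/8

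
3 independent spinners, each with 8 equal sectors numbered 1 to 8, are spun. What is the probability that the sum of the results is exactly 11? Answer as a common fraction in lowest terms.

There are 8^3 = 512 equally likely outcomes.
The number of ordered 3-tuples from {1,…,8} summing to 11 is 42.
P(sum = 11) = 42/512 = 21/256.

21/256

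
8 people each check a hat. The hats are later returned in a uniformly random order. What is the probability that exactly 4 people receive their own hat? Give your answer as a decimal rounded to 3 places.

0.016

Choose which 4 of the 8 are fixed: C(8,4) = 70 ways.
The remaining 4 must have no fixed point: D(4) = 9.
P = 70·9/40320 = 1/64 ≈ 0.016.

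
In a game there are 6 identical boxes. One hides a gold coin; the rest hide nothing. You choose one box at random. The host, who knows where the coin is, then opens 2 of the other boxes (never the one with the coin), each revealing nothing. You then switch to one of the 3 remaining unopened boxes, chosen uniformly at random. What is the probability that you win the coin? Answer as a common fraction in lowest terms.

5/18

Your original box holds the coin with probability 1/6, so the other 5 collectively hold it with probability 5/6.
The host can always find 2 empty boxes to open, so the reveals don't change that 5/6; it is now spread over the 3 remaining unopened boxes.
P(win by switching) = (5/6) · (1/3) = 5/18.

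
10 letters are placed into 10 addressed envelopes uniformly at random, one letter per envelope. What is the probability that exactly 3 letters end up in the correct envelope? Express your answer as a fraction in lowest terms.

Choose which 3 of the 10 are fixed: C(10,3) = 120 ways.
The remaining 7 must have no fixed point: D(7) = 1854.
P = 120·1854/3628800 = 103/1680.

103/1680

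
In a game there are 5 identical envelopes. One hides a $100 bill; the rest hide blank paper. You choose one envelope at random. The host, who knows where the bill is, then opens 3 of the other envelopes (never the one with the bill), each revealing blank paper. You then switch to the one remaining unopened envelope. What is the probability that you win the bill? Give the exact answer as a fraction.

Your original envelope holds the bill with probability 1/5, so the other 4 collectively hold it with probability 4/5.
The host can always find 3 empty envelopes to open, so the reveals don't change that 4/5; it is now spread over the 1 remaining unopened envelope.
P(win by switching) = (4/5) · (1/1) = 4/5.

4/5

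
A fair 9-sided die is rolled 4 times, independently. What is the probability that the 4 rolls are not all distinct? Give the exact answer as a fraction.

P(all 4 different) = 9/9 · 8/9 · ··· · 6/9 = 112/243.
P(at least two equal) = 1 − 112/243 = 131/243.

131/243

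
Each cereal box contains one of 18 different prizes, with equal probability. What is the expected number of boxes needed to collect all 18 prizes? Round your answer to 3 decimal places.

After i distinct types are collected, each trial gives a new one with probability (18−i)/18, so the expected wait for the next new type is 18/(18−i).
E = 18/18 + 18/17 + 18/16 + 18/15 + 18/14 + 18/13 + 18/12 + 18/11 + 18/10 + 18/9 + 18/8 + 18/7 + 18/6 + 18/5 + 18/4 + 18/3 + 18/2 + 18/1 = 42822903/680680 ≈ 62.912.

62.912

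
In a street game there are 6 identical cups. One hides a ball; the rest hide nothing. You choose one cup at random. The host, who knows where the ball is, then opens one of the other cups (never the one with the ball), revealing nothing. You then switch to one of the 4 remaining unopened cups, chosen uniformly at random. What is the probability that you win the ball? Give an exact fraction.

5/24

Your original cup holds the ball with probability 1/6, so the other 5 collectively hold it with probability 5/6.
The host can always find an empty cup to open, so this doesn't change that 5/6; it is now spread over the 4 remaining unopened cups.
P(win by switching) = (5/6) · (1/4) = 5/24.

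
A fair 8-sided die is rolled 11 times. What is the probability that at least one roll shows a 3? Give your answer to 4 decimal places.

P(no roll shows a 3) = (7/8)^11 ≈ 0.2302.
P(at least one) = 1 − 0.2302 = 0.7698.

0.7698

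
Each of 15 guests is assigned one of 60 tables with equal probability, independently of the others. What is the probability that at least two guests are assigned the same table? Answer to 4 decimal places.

0.8521

It's easier to compute the probability that all 15 are distinct.
P(all distinct) = 60/60 · 59/60 · ··· · 46/60 ≈ 0.1479.
So the probability of at least one match is 1 − 0.1479 = 0.8521.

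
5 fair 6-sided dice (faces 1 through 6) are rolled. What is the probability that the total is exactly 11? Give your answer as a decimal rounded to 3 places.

0.026

There are 6^5 = 7776 equally likely outcomes.
The number of ordered 5-tuples from {1,…,6} summing to 11 is 205.
P(sum = 11) = 205/7776 ≈ 0.026.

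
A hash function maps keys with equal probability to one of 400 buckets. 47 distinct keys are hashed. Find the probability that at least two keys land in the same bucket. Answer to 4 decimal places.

0.9400

It's easier to compute the probability that all 47 are distinct.
P(all distinct) = 400/400 · 399/400 · ··· · 354/400 ≈ 0.0600.
So the probability of at least one match is 1 − 0.0600 = 0.9400.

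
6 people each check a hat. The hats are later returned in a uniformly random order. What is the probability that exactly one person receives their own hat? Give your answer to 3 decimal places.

0.367

Choose which one is fixed: C(6,1) = 6 ways.
The remaining 5 must have no fixed point: D(5) = 44.
P = 6·44/720 = 11/30 ≈ 0.367.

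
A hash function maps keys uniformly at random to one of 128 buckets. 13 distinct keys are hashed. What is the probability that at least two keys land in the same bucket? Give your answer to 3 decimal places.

It's easier to compute the probability that all 13 are distinct.
P(all distinct) = 128/128 · 127/128 · ··· · 116/128 ≈ 0.532.
So the probability of at least one match is 1 − 0.532 = 0.468.

0.468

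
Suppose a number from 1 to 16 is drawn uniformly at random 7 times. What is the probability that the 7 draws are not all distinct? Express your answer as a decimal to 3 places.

0.785

P(all 7 different) = 16/16 · 15/16 · ··· · 10/16 ≈ 0.215.
P(at least two equal) = 1 − 0.215 = 0.785.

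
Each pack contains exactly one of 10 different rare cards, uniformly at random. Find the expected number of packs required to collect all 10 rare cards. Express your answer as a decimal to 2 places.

29.29

After i distinct types are collected, each trial gives a new one with probability (10−i)/10, so the expected wait for the next new type is 10/(10−i).
E = 10/10 + 10/9 + 10/8 + 10/7 + 10/6 + 10/5 + 10/4 + 10/3 + 10/2 + 10/1 = 7381/252 ≈ 29.29.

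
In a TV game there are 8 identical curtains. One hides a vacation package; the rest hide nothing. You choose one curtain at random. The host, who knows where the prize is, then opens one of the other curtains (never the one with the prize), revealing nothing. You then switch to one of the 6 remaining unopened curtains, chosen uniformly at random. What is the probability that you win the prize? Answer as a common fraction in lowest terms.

Your original curtain holds the prize with probability 1/8, so the other 7 collectively hold it with probability 7/8.
The host can always find an empty curtain to open, so this doesn't change that 7/8; it is now spread over the 6 remaining unopened curtains.
P(win by switching) = (7/8) · (1/6) = 7/48.

7/48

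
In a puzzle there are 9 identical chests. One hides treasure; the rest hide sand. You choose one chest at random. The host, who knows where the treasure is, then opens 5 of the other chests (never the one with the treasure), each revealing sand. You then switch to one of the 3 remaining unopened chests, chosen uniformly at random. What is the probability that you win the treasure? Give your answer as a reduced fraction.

Your original chest holds the treasure with probability 1/9, so the other 8 collectively hold it with probability 8/9.
The host can always find 5 empty chests to open, so the reveals don't change that 8/9; it is now spread over the 3 remaining unopened chests.
P(win by switching) = (8/9) · (1/3) = 8/27.

8/27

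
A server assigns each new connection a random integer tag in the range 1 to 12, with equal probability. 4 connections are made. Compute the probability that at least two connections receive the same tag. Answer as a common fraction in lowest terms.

It's easier to compute the probability that all 4 are distinct.
P(all distinct) = 12/12 · 11/12 · ··· · 9/12 = 55/96.
So the probability of at least one match is 1 − 55/96 = 41/96.

41/96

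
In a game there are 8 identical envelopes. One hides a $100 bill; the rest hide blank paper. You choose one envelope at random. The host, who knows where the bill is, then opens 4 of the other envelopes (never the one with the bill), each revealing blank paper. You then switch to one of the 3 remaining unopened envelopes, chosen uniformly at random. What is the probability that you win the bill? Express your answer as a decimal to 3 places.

Your original envelope holds the bill with probability 1/8, so the other 7 collectively hold it with probability 7/8.
The host can always find 4 empty envelopes to open, so the reveals don't change that 7/8; it is now spread over the 3 remaining unopened envelopes.
P(win by switching) = (7/8) · (1/3) = 7/24 ≈ 0.292.

0.292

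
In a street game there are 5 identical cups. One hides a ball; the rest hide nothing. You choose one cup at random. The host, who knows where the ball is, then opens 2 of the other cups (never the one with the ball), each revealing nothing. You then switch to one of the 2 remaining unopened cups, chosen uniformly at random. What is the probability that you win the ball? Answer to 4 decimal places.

0.4000

Your original cup holds the ball with probability 1/5, so the other 4 collectively hold it with probability 4/5.
The host can always find 2 empty cups to open, so the reveals don't change that 4/5; it is now spread over the 2 remaining unopened cups.
P(win by switching) = (4/5) · (1/2) = 2/5 ≈ 0.4000.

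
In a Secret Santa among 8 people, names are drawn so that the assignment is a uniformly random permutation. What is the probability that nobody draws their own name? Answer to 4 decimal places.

This is the derangement probability: permutations of 8 with no fixed point.
D(8) = 8! · (1 − 1/1! + 1/2! − ··· + (−1)^8/8!) = 14833.
P = 14833/40320 = 2119/5760 ≈ 0.3679.

0.3679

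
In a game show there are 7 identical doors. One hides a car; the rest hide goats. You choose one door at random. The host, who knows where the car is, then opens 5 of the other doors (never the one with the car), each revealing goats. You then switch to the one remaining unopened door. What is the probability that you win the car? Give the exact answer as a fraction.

6/7

Your original door holds the car with probability 1/7, so the other 6 collectively hold it with probability 6/7.
The host can always find 5 empty doors to open, so the reveals don't change that 6/7; it is now spread over the 1 remaining unopened door.
P(win by switching) = (6/7) · (1/1) = 6/7.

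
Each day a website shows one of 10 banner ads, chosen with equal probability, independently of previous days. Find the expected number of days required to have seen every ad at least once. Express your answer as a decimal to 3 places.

After i distinct types are collected, each trial gives a new one with probability (10−i)/10, so the expected wait for the next new type is 10/(10−i).
E = 10/10 + 10/9 + 10/8 + 10/7 + 10/6 + 10/5 + 10/4 + 10/3 + 10/2 + 10/1 = 7381/252 ≈ 29.290.

29.290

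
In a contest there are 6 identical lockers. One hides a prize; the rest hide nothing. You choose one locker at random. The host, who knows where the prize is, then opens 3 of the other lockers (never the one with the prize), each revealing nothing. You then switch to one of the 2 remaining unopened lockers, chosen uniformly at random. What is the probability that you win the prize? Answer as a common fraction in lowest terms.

Your original locker holds the prize with probability 1/6, so the other 5 collectively hold it with probability 5/6.
The host can always find 3 empty lockers to open, so the reveals don't change that 5/6; it is now spread over the 2 remaining unopened lockers.
P(win by switching) = (5/6) · (1/2) = 5/12.

5/12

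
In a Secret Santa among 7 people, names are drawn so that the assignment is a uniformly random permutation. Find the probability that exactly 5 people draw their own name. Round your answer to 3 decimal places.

Choose which 5 of the 7 are fixed: C(7,5) = 21 ways.
The remaining 2 must have no fixed point: D(2) = 1.
P = 21·1/5040 = 1/240 ≈ 0.004.

0.004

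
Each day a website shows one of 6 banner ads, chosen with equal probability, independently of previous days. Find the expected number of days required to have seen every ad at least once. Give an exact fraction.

147/10

After i distinct types are collected, each trial gives a new one with probability (6−i)/6, so the expected wait for the next new type is 6/(6−i).
E = 6/6 + 6/5 + 6/4 + 6/3 + 6/2 + 6/1 = 147/10.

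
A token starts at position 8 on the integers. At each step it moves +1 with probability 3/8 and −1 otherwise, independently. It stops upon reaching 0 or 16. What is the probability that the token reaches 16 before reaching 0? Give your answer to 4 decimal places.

0.0165

Let r = q/p = (5/8)/(3/8) = 5/3. The recurrence P(i) = p·P(i+1) + q·P(i−1) with P(0)=0, P(16)=1 gives P(i) = (1 − r^i)/(1 − r^16).
P(8) = (1 − (5/3)^8) / (1 − (5/3)^16) = 6561/397186 ≈ 0.0165.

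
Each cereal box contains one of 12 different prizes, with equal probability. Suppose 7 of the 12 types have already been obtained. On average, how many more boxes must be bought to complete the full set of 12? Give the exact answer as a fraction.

Starting from 7 distinct types, each trial gives a new one with probability (12−i)/12 when i types are held, so the wait for the next new type is 12/(12−i).
E = 12/5 + 12/4 + 12/3 + 12/2 + 12/1 = 137/5.

137/5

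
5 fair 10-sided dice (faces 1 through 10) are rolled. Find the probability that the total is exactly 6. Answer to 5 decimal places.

There are 10^5 = 100000 equally likely outcomes.
The number of ordered 5-tuples from {1,…,10} summing to 6 is 5.
P(sum = 6) = 5/100000 = 1/20000 ≈ 0.00005.

0.00005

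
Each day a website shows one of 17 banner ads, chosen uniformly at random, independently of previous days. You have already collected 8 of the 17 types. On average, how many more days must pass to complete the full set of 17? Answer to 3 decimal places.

48.092

Starting from 8 distinct types, each trial gives a new one with probability (17−i)/17 when i types are held, so the wait for the next new type is 17/(17−i).
E = 17/9 + 17/8 + 17/7 + 17/6 + 17/5 + 17/4 + 17/3 + 17/2 + 17/1 = 121193/2520 ≈ 48.092.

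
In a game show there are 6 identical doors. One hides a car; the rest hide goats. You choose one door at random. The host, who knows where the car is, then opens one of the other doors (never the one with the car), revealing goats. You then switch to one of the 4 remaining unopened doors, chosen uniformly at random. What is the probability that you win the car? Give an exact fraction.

5/24

Your original door holds the car with probability 1/6, so the other 5 collectively hold it with probability 5/6.
The host can always find an empty door to open, so this doesn't change that 5/6; it is now spread over the 4 remaining unopened doors.
P(win by switching) = (5/6) · (1/4) = 5/24.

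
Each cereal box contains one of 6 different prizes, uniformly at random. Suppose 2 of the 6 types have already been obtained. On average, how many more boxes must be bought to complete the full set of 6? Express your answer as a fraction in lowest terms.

25/2

Starting from 2 distinct types, each trial gives a new one with probability (6−i)/6 when i types are held, so the wait for the next new type is 6/(6−i).
E = 6/4 + 6/3 + 6/2 + 6/1 = 25/2.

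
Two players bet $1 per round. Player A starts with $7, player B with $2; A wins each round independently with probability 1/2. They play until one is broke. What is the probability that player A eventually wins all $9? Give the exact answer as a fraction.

7/9

With a fair step, P(i) = ½P(i−1) + ½P(i+1) with P(0)=0, P(9)=1 has the linear solution P(i) = i/9.
P(7) = 7/9.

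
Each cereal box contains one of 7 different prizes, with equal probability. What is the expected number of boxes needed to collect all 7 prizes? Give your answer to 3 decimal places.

After i distinct types are collected, each trial gives a new one with probability (7−i)/7, so the expected wait for the next new type is 7/(7−i).
E = 7/7 + 7/6 + 7/5 + 7/4 + 7/3 + 7/2 + 7/1 = 363/20 ≈ 18.150.

18.150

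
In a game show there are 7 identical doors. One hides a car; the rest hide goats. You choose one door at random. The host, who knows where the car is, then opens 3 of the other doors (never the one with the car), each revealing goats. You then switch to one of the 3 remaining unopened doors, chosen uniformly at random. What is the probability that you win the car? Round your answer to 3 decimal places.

0.286

Your original door holds the car with probability 1/7, so the other 6 collectively hold it with probability 6/7.
The host can always find 3 empty doors to open, so the reveals don't change that 6/7; it is now spread over the 3 remaining unopened doors.
P(win by switching) = (6/7) · (1/3) = 2/7 ≈ 0.286.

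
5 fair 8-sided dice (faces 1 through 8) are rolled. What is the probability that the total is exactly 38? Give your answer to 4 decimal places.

There are 8^5 = 32768 equally likely outcomes.
The number of ordered 5-tuples from {1,…,8} summing to 38 is 15.
P(sum = 38) = 15/32768 ≈ 0.0005.

0.0005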